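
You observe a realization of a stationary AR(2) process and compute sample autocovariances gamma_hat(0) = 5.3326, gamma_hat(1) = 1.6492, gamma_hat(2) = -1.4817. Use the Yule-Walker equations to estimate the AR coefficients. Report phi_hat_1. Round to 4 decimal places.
\hat\phi_{1} = 0.4370

The Yule-Walker equations for an AR(p) process read, in matrix form,
  Gamma_p phi = r_p,   with   (Gamma_p)_{ij} = gamma(|i - j|),
                       (r_p)_i = gamma(i),   i,j = 1..p.
Substitute the sample gammas (Toeplitz matrix and right-hand side of size 2):
  Gamma_p = [[5.3326, 1.6492], [1.6492, 5.3326]]
  r_p     = [1.6492, -1.4817]
Written out:
  5.3326 phi_1 + 1.6492 phi_2 = 1.6492
  1.6492 phi_1 + 5.3326 phi_2 = -1.4817
Solve by Cramer's rule:
  det = gamma(0)^2 - gamma(1)^2 = (5.3326)^2 - (1.6492)^2 = 28.43662276 - 2.71986064 = 25.71676212
  phi_hat_1 = [gamma(1) gamma(0) - gamma(1) gamma(2)] / det = [(1.6492)(5.3326) - (1.6492)(-1.4817)] / 25.71676212 = 11.23814356 / 25.71676212 = 0.437
  phi_hat_2 = [gamma(0) gamma(2) - gamma(1)^2] / det = [(5.3326)(-1.4817) - (1.6492)^2] / 25.71676212 = -10.62117406 / 25.71676212 = -0.413
So phi_hat = [0.4370, -0.4130].
Therefore phi_hat_1 = 0.4370.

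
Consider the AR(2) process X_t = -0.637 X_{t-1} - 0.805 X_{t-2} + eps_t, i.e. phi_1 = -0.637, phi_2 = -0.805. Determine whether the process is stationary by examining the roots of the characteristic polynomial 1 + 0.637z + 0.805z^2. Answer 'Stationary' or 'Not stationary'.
\text{Stationary}

The AR(p) characteristic polynomial is P(z) = 1 + 0.637z + 0.805z^2.
Stationarity requires all roots to lie outside the unit circle, i.e. |z| > 1 for every root.
Set 1 + (0.637) z + (0.805) z^2 = 0, i.e. a z^2 + b z + c = 0 with a = 0.805, b = 0.637, c = 1.
Discriminant D = b^2 - 4ac = (0.637)^2 - 4*(0.805)*1 = 0.405769 - (3.22) = -2.814231.
D < 0, so the roots are the complex-conjugate pair z = (-b +/- i sqrt(-D)) / (2a) = -0.3957 +/- 1.042i.
For a conjugate pair |z|^2 = z * conj(z) = (product of roots) = c/a = 1/(0.805) = 1.242236, so |z| = sqrt(1.242236) = 1.1146 for both roots.
Moduli of all roots: 1.1146, 1.1146.
All moduli strictly greater than 1? Yes.
Verdict: Stationary.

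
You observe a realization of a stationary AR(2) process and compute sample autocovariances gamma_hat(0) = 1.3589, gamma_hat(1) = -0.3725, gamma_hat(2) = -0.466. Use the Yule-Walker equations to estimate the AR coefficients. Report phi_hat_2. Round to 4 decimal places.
\hat\phi_{2} = -0.4520

The Yule-Walker equations for an AR(p) process read, in matrix form,
  Gamma_p phi = r_p,   with   (Gamma_p)_{ij} = gamma(|i - j|),
                       (r_p)_i = gamma(i),   i,j = 1..p.
Substitute the sample gammas (Toeplitz matrix and right-hand side of size 2):
  Gamma_p = [[1.3589, -0.3725], [-0.3725, 1.3589]]
  r_p     = [-0.3725, -0.466]
Written out:
  1.3589 phi_1 - 0.3725 phi_2 = -0.3725
  -0.3725 phi_1 + 1.3589 phi_2 = -0.466
Solve by Cramer's rule:
  det = gamma(0)^2 - gamma(1)^2 = (1.3589)^2 - (-0.3725)^2 = 1.84660921 - 0.13875625 = 1.70785296
  phi_hat_1 = [gamma(1) gamma(0) - gamma(1) gamma(2)] / det = [(-0.3725)(1.3589) - (-0.3725)(-0.466)] / 1.70785296 = -0.67977525 / 1.70785296 = -0.398
  phi_hat_2 = [gamma(0) gamma(2) - gamma(1)^2] / det = [(1.3589)(-0.466) - (-0.3725)^2] / 1.70785296 = -0.77200365 / 1.70785296 = -0.452
So phi_hat = [-0.3980, -0.4520].
Therefore phi_hat_2 = -0.4520.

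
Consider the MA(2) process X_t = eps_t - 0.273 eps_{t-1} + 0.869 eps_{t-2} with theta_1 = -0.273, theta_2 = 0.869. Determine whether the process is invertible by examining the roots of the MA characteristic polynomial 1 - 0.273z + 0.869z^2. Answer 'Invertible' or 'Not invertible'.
\text{Invertible}

The MA(q) characteristic polynomial is P(z) = 1 - 0.273z + 0.869z^2.
Invertibility requires all roots to lie outside the unit circle, i.e. |z| > 1 for every root.
Set 1 + (-0.273) z + (0.869) z^2 = 0, i.e. a z^2 + b z + c = 0 with a = 0.869, b = -0.273, c = 1.
Discriminant D = b^2 - 4ac = (-0.273)^2 - 4*(0.869)*1 = 0.074529 - (3.476) = -3.401471.
D < 0, so the roots are the complex-conjugate pair z = (-b +/- i sqrt(-D)) / (2a) = 0.1571 +/- 1.0612i.
For a conjugate pair |z|^2 = z * conj(z) = (product of roots) = c/a = 1/(0.869) = 1.150748, so |z| = sqrt(1.150748) = 1.0727 for both roots.
Moduli of all roots: 1.0727, 1.0727.
All moduli strictly greater than 1? Yes.
Verdict: Invertible.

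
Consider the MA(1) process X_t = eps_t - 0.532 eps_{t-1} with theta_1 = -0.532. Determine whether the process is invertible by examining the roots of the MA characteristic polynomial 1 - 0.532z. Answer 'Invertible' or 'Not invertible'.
\text{Invertible}

The MA(q) characteristic polynomial is P(z) = 1 - 0.532z.
Invertibility requires all roots to lie outside the unit circle, i.e. |z| > 1 for every root.
This is linear in z: 1 + (-0.532) z = 0  =>  z = -1/(-0.532) = 1.879699,  |z| = 1.879699.
Moduli of all roots: 1.8797.
All moduli strictly greater than 1? Yes.
Verdict: Invertible.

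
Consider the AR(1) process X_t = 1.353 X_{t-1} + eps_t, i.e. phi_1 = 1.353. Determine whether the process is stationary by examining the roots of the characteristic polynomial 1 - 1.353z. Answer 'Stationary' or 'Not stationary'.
\text{Not stationary}

The AR(p) characteristic polynomial is P(z) = 1 - 1.353z.
Stationarity requires all roots to lie outside the unit circle, i.e. |z| > 1 for every root.
This is linear in z: 1 + (-1.353) z = 0  =>  z = -1/(-1.353) = 0.739098,  |z| = 0.739098.
Moduli of all roots: 0.7391.
All moduli strictly greater than 1? No.
Verdict: Not stationary.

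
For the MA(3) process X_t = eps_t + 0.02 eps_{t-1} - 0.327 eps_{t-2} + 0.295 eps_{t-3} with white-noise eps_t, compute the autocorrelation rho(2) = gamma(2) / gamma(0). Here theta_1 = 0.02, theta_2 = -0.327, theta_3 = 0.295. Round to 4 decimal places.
\rho(2) = -0.2688

For an MA(q) process with theta_0 = 1, the autocovariance is
  gamma(k) = sigma^2 * sum_{i=0..q-k} theta_i * theta_{i+k},
and rho(k) = gamma(k) / gamma(0). Sigma^2 cancels.
  numerator   = (1)*(-0.327) + (0.02)*(0.295) = -0.3211.
  denominator = (1)^2 + (0.02)^2 + (-0.327)^2 + (0.295)^2 = 1.194354.
  rho(2) = -0.3211 / 1.194354 = -0.2688.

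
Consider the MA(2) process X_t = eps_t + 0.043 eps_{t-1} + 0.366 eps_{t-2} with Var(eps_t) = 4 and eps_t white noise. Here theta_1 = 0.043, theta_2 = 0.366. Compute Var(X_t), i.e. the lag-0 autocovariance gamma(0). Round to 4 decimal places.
\gamma(0) = 4.5432

For an MA(q) process X_t = eps_t + sum_i theta_i eps_{t-i} with
Var(eps_t) = sigma^2, the variance is
  gamma(0) = sigma^2 * (1 + sum_i theta_i^2).
  sum_i theta_i^2 = (0.043)^2 + (0.366)^2 = 0.001849 + 0.133956 = 0.135805.
  gamma(0) = 4 * (1 + 0.135805) = 4 * 1.135805 = 4.54322, which rounds to 4.5432.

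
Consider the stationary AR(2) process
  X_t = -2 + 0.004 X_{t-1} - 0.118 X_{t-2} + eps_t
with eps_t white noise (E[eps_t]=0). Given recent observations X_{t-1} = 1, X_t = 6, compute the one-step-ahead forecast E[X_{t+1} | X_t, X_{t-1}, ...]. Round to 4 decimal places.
E[X_{t+1} \mid \mathcal F_t] = -2.0940

For an AR(p) model X_t = c + sum_i phi_i X_{t-i} + eps_t, the
one-step-ahead conditional mean is
  E[X_{t+1} | X_t, ...] = c + sum_i phi_i X_{t+1-i}.
Substitute known values:
  E[X_{t+1} | ...] = -2 + (0.004) * (6) + (-0.118) * (1)
                   = -2.0940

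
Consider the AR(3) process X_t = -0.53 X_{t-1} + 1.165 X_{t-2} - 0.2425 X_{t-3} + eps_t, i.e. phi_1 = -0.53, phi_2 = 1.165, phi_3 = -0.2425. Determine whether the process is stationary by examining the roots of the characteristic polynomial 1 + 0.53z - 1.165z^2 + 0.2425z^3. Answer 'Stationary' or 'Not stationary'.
\text{Not stationary}

The AR(p) characteristic polynomial is P(z) = 1 + 0.53z - 1.165z^2 + 0.2425z^3.
Stationarity requires all roots to lie outside the unit circle, i.e. |z| > 1 for every root.
Degree 3: look for a simple real root z0 first, then factor out (1 - z/z0) and solve the remaining quadratic.
Testing z0 = 4: P(4) = 1 + (0.53)(4) + (-1.165)(4)^2 + (0.2425)(4)^3
  = 1 + (2.12) + (-18.64) + (15.52) = 0.  So z_0 = 4 is a root, |z_0| = 4.
Divide out the factor (1 - 0.25 z) = (1 - z/z0) (since 1/z0 = 0.25):
  P(z) = (1 - 0.25 z)(1 + (0.78) z + (-0.97) z^2)
  [check: z-coef 0.78 - (0.25) = 0.53; z^2-coef -0.97 - (0.25)(0.78) = -1.165; z^3-coef -(0.25)(-0.97) = 0.2425.]
Remaining roots from the quadratic factor 1 + (0.78) z + (-0.97) z^2:
  Set 1 + (0.78) z + (-0.97) z^2 = 0, i.e. a z^2 + b z + c = 0 with a = -0.97, b = 0.78, c = 1.
  Discriminant D = b^2 - 4ac = (0.78)^2 - 4*(-0.97)*1 = 0.6084 - (-3.88) = 4.4884.
  D >= 0, so the roots are real: z = (-b +/- sqrt(D)) / (2a) = (-0.78 +/- 2.118584) / (-1.94).
    z_1 = (-0.78 + 2.118584) / (-1.94) = -0.69,   |z_1| = 0.69.
    z_2 = (-0.78 - 2.118584) / (-1.94) = 1.4941,   |z_2| = 1.4941.
Moduli of all roots: 4.0000, 0.6900, 1.4941.
All moduli strictly greater than 1? No.
Verdict: Not stationary.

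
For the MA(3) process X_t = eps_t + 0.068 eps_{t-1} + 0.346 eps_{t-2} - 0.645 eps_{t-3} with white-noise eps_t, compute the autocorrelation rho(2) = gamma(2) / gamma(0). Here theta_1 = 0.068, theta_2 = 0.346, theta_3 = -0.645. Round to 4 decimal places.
\rho(2) = 0.1961

For an MA(q) process with theta_0 = 1, the autocovariance is
  gamma(k) = sigma^2 * sum_{i=0..q-k} theta_i * theta_{i+k},
and rho(k) = gamma(k) / gamma(0). Sigma^2 cancels.
  numerator   = (1)*(0.346) + (0.068)*(-0.645) = 0.30214.
  denominator = (1)^2 + (0.068)^2 + (0.346)^2 + (-0.645)^2 = 1.540365.
  rho(2) = 0.30214 / 1.540365 = 0.1961.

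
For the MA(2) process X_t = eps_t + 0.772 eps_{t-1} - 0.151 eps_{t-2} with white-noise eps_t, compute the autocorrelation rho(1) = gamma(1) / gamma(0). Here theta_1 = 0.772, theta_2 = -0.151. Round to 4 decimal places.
\rho(1) = 0.4049

For an MA(q) process with theta_0 = 1, the autocovariance is
  gamma(k) = sigma^2 * sum_{i=0..q-k} theta_i * theta_{i+k},
and rho(k) = gamma(k) / gamma(0). Sigma^2 cancels.
  numerator   = (1)*(0.772) + (0.772)*(-0.151) = 0.655428.
  denominator = (1)^2 + (0.772)^2 + (-0.151)^2 = 1.618785.
  rho(1) = 0.655428 / 1.618785 = 0.4049.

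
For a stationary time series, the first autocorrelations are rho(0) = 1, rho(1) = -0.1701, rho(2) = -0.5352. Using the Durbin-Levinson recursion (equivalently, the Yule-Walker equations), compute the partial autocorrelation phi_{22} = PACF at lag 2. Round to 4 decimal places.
\phi_{22} = -0.5809

The PACF at lag k is phi_{kk}, the last component of the solution
to the Yule-Walker system G_k phi = r_k where
  (G_k)_{ij} = rho(|i - j|), (r_k)_i = rho(i), i,j = 1..k.
Equivalently, Durbin-Levinson gives phi_{kk} iteratively:
  phi_{11} = rho(1)
  phi_{kk} = [rho(k) - sum_{j=1..k-1} phi_{k-1,j} rho(k-j)]
            / [1 - sum_{j=1..k-1} phi_{k-1,j} rho(j)],
  phi_{k,j} = phi_{k-1,j} - phi_{kk} phi_{k-1,k-j},  j = 1..k-1.
Step k = 1:
  phi_11 = rho(1) = -0.1701.
Step k = 2:
  phi_22 = [rho(2) - phi_11 rho(1)] / [1 - phi_11 rho(1)] = [-0.5352 - (-0.1701)(-0.1701)] / [1 - (-0.1701)(-0.1701)]
         = -0.56413401 / 0.97106599 = -0.5809.
Therefore phi_{22} = -0.5809.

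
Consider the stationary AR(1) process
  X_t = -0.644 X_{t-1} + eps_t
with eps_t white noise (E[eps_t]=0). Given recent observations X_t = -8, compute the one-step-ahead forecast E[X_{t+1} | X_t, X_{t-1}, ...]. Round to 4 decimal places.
E[X_{t+1} \mid \mathcal F_t] = 5.1520

For an AR(p) model X_t = c + sum_i phi_i X_{t-i} + eps_t, the
one-step-ahead conditional mean is
  E[X_{t+1} | X_t, ...] = c + sum_i phi_i X_{t+1-i}.
Substitute known values:
  E[X_{t+1} | ...] = (-0.644) * (-8)
                   = 5.1520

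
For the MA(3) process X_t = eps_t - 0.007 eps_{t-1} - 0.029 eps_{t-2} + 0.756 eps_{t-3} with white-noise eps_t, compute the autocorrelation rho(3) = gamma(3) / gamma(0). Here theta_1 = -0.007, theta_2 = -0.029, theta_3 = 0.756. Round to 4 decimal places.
\rho(3) = 0.4808

For an MA(q) process with theta_0 = 1, the autocovariance is
  gamma(k) = sigma^2 * sum_{i=0..q-k} theta_i * theta_{i+k},
and rho(k) = gamma(k) / gamma(0). Sigma^2 cancels.
  numerator   = (1)*(0.756) = 0.756.
  denominator = (1)^2 + (-0.007)^2 + (-0.029)^2 + (0.756)^2 = 1.572426.
  rho(3) = 0.756 / 1.572426 = 0.4808.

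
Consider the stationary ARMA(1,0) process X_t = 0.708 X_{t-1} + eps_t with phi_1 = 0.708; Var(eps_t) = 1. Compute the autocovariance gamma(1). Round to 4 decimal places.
\gamma(1) = 1.4196

Multiply the model equation by X_{t-k} and take expectations. With theta_0 = psi_0 = 1 and psi_j the MA(infinity) weights, this gives
  gamma(k) - sum_i phi_i gamma(k-i) = c_k,
  c_k = sigma^2 * sum_{j=k..q} theta_j psi_{j-k}   (c_k = 0 for k > q),
using gamma(-m) = gamma(m).
Pure AR (q = 0): c_0 = sigma^2 = 1, c_k = 0 for k >= 1.
Equations for k = 0 and k = 1 (AR order 1):
  gamma(0) = phi_1 gamma(1) + c_0
  gamma(1) = phi_1 gamma(0) + c_1
Substituting the second into the first: gamma(0) (1 - phi_1^2) = c_0 + phi_1 c_1, so
  gamma(0) = c_0 / (1 - phi_1^2) = 1 / (1 - (0.708)^2) = 1 / 0.498736 = 2.005069.
  gamma(1) = phi_1 gamma(0) = (0.708)(2.005069) = 1.419589.
Therefore gamma(1) = 1.4196 (to 4 decimal places).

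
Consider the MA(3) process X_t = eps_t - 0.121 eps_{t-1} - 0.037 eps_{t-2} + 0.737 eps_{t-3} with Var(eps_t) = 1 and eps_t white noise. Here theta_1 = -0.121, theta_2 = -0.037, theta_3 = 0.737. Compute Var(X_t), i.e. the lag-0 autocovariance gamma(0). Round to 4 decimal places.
\gamma(0) = 1.5592

For an MA(q) process X_t = eps_t + sum_i theta_i eps_{t-i} with
Var(eps_t) = sigma^2, the variance is
  gamma(0) = sigma^2 * (1 + sum_i theta_i^2).
  sum_i theta_i^2 = (-0.121)^2 + (-0.037)^2 + (0.737)^2 = 0.014641 + 0.001369 + 0.543169 = 0.559179.
  gamma(0) = 1 * (1 + 0.559179) = 1 * 1.559179 = 1.559179, which rounds to 1.5592.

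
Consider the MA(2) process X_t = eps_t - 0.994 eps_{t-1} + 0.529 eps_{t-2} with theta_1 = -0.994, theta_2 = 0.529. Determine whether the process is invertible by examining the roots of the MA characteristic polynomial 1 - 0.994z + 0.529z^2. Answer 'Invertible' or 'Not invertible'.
\text{Invertible}

The MA(q) characteristic polynomial is P(z) = 1 - 0.994z + 0.529z^2.
Invertibility requires all roots to lie outside the unit circle, i.e. |z| > 1 for every root.
Set 1 + (-0.994) z + (0.529) z^2 = 0, i.e. a z^2 + b z + c = 0 with a = 0.529, b = -0.994, c = 1.
Discriminant D = b^2 - 4ac = (-0.994)^2 - 4*(0.529)*1 = 0.988036 - (2.116) = -1.127964.
D < 0, so the roots are the complex-conjugate pair z = (-b +/- i sqrt(-D)) / (2a) = 0.9395 +/- 1.0038i.
For a conjugate pair |z|^2 = z * conj(z) = (product of roots) = c/a = 1/(0.529) = 1.890359, so |z| = sqrt(1.890359) = 1.3749 for both roots.
Moduli of all roots: 1.3749, 1.3749.
All moduli strictly greater than 1? Yes.
Verdict: Invertible.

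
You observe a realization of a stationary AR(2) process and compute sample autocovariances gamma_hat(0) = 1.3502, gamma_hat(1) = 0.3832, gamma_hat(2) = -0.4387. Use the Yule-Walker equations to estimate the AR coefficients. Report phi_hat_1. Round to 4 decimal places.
\hat\phi_{1} = 0.4090

The Yule-Walker equations for an AR(p) process read, in matrix form,
  Gamma_p phi = r_p,   with   (Gamma_p)_{ij} = gamma(|i - j|),
                       (r_p)_i = gamma(i),   i,j = 1..p.
Substitute the sample gammas (Toeplitz matrix and right-hand side of size 2):
  Gamma_p = [[1.3502, 0.3832], [0.3832, 1.3502]]
  r_p     = [0.3832, -0.4387]
Written out:
  1.3502 phi_1 + 0.3832 phi_2 = 0.3832
  0.3832 phi_1 + 1.3502 phi_2 = -0.4387
Solve by Cramer's rule:
  det = gamma(0)^2 - gamma(1)^2 = (1.3502)^2 - (0.3832)^2 = 1.82304004 - 0.14684224 = 1.6761978
  phi_hat_1 = [gamma(1) gamma(0) - gamma(1) gamma(2)] / det = [(0.3832)(1.3502) - (0.3832)(-0.4387)] / 1.6761978 = 0.68550648 / 1.6761978 = 0.409
  phi_hat_2 = [gamma(0) gamma(2) - gamma(1)^2] / det = [(1.3502)(-0.4387) - (0.3832)^2] / 1.6761978 = -0.73917498 / 1.6761978 = -0.441
So phi_hat = [0.4090, -0.4410].
Therefore phi_hat_1 = 0.4090.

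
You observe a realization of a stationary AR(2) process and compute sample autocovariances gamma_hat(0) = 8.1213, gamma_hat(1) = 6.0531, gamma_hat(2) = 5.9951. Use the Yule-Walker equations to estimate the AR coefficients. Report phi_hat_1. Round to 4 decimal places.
\hat\phi_{1} = 0.4390

The Yule-Walker equations for an AR(p) process read, in matrix form,
  Gamma_p phi = r_p,   with   (Gamma_p)_{ij} = gamma(|i - j|),
                       (r_p)_i = gamma(i),   i,j = 1..p.
Substitute the sample gammas (Toeplitz matrix and right-hand side of size 2):
  Gamma_p = [[8.1213, 6.0531], [6.0531, 8.1213]]
  r_p     = [6.0531, 5.9951]
Written out:
  8.1213 phi_1 + 6.0531 phi_2 = 6.0531
  6.0531 phi_1 + 8.1213 phi_2 = 5.9951
Solve by Cramer's rule:
  det = gamma(0)^2 - gamma(1)^2 = (8.1213)^2 - (6.0531)^2 = 65.95551369 - 36.64001961 = 29.31549408
  phi_hat_1 = [gamma(1) gamma(0) - gamma(1) gamma(2)] / det = [(6.0531)(8.1213) - (6.0531)(5.9951)] / 29.31549408 = 12.87010122 / 29.31549408 = 0.439
  phi_hat_2 = [gamma(0) gamma(2) - gamma(1)^2] / det = [(8.1213)(5.9951) - (6.0531)^2] / 29.31549408 = 12.04798602 / 29.31549408 = 0.411
So phi_hat = [0.4390, 0.4110].
Therefore phi_hat_1 = 0.4390.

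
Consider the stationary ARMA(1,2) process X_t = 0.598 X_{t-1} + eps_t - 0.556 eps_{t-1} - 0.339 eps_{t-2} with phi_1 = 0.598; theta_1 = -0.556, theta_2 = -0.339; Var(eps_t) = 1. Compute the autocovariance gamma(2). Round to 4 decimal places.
\gamma(2) = -0.2669

Multiply the model equation by X_{t-k} and take expectations. With theta_0 = psi_0 = 1 and psi_j the MA(infinity) weights, this gives
  gamma(k) - sum_i phi_i gamma(k-i) = c_k,
  c_k = sigma^2 * sum_{j=k..q} theta_j psi_{j-k}   (c_k = 0 for k > q),
using gamma(-m) = gamma(m).
psi-weights needed (psi_j = theta_j + sum_i phi_i psi_{j-i}):
  psi_1 = theta_1 + phi_1 = -0.556 + (0.598) = 0.042
  psi_2 = theta_2 + phi_1 psi_1 = -0.339 + (0.598)(0.042) = -0.313884
Right-hand sides:
  c_0 = sigma^2 (1 + theta_1 psi_1 + theta_2 psi_2) = 1 * (1 + (-0.556)(0.042) + (-0.339)(-0.313884)) = 1 * 1.083055 = 1.083055
  c_1 = sigma^2 (theta_1 + theta_2 psi_1) = 1 * (-0.556 + (-0.339)(0.042)) = -0.570238
  c_2 = sigma^2 theta_2 = 1 * (-0.339) = -0.339
Equations for k = 0 and k = 1 (AR order 1):
  gamma(0) = phi_1 gamma(1) + c_0
  gamma(1) = phi_1 gamma(0) + c_1
Substituting the second into the first: gamma(0) (1 - phi_1^2) = c_0 + phi_1 c_1, so
  gamma(0) = (c_0 + phi_1 c_1) / (1 - phi_1^2) = (1.083055 + (0.598)(-0.570238)) / (1 - (0.598)^2) = 0.742052 / 0.642396 = 1.155132.
  gamma(1) = phi_1 gamma(0) + c_1 = (0.598)(1.155132) + (-0.570238) = 0.120531.
For k = 2: gamma(2) = phi_1 gamma(1) + c_2
  = (0.598)(0.120531) + (-0.339) = -0.266922.
Therefore gamma(2) = -0.2669 (to 4 decimal places).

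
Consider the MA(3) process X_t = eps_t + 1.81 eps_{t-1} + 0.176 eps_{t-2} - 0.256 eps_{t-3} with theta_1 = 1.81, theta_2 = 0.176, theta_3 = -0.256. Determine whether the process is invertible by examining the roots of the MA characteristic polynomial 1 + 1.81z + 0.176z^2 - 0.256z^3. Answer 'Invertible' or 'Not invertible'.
\text{Not invertible}

The MA(q) characteristic polynomial is P(z) = 1 + 1.81z + 0.176z^2 - 0.256z^3.
Invertibility requires all roots to lie outside the unit circle, i.e. |z| > 1 for every root.
Degree 3: look for a simple real root z0 first, then factor out (1 - z/z0) and solve the remaining quadratic.
Testing z0 = -0.625: P(-0.625) = 1 + (1.81)(-0.625) + (0.176)(-0.625)^2 + (-0.256)(-0.625)^3
  = 1 + (-1.13125) + (0.06875) + (0.0625) = 0.  So z_0 = -0.625 is a root, |z_0| = 0.625.
Divide out the factor (1 + 1.6 z) = (1 - z/z0) (since 1/z0 = -1.6):
  P(z) = (1 + 1.6 z)(1 + (0.21) z + (-0.16) z^2)
  [check: z-coef 0.21 - (-1.6) = 1.81; z^2-coef -0.16 - (-1.6)(0.21) = 0.176; z^3-coef -(-1.6)(-0.16) = -0.256.]
Remaining roots from the quadratic factor 1 + (0.21) z + (-0.16) z^2:
  Set 1 + (0.21) z + (-0.16) z^2 = 0, i.e. a z^2 + b z + c = 0 with a = -0.16, b = 0.21, c = 1.
  Discriminant D = b^2 - 4ac = (0.21)^2 - 4*(-0.16)*1 = 0.0441 - (-0.64) = 0.6841.
  D >= 0, so the roots are real: z = (-b +/- sqrt(D)) / (2a) = (-0.21 +/- 0.827103) / (-0.32).
    z_1 = (-0.21 + 0.827103) / (-0.32) = -1.9284,   |z_1| = 1.9284.
    z_2 = (-0.21 - 0.827103) / (-0.32) = 3.2409,   |z_2| = 3.2409.
Moduli of all roots: 0.6250, 1.9284, 3.2409.
All moduli strictly greater than 1? No.
Verdict: Not invertible.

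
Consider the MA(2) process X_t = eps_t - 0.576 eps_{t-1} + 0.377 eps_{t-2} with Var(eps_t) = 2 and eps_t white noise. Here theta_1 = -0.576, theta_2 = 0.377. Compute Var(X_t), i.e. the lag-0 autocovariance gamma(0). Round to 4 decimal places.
\gamma(0) = 2.9478

For an MA(q) process X_t = eps_t + sum_i theta_i eps_{t-i} with
Var(eps_t) = sigma^2, the variance is
  gamma(0) = sigma^2 * (1 + sum_i theta_i^2).
  sum_i theta_i^2 = (-0.576)^2 + (0.377)^2 = 0.331776 + 0.142129 = 0.473905.
  gamma(0) = 2 * (1 + 0.473905) = 2 * 1.473905 = 2.94781, which rounds to 2.9478.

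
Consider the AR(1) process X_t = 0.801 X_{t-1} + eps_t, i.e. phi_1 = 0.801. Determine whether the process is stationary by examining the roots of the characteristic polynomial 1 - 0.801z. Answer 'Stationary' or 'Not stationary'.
\text{Stationary}

The AR(p) characteristic polynomial is P(z) = 1 - 0.801z.
Stationarity requires all roots to lie outside the unit circle, i.e. |z| > 1 for every root.
This is linear in z: 1 + (-0.801) z = 0  =>  z = -1/(-0.801) = 1.248439,  |z| = 1.248439.
Moduli of all roots: 1.2484.
All moduli strictly greater than 1? Yes.
Verdict: Stationary.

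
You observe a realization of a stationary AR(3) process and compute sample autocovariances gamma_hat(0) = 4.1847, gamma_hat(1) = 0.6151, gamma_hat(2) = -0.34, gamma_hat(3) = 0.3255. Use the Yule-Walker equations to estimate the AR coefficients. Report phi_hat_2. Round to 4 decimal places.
\hat\phi_{2} = -0.1230

The Yule-Walker equations for an AR(p) process read, in matrix form,
  Gamma_p phi = r_p,   with   (Gamma_p)_{ij} = gamma(|i - j|),
                       (r_p)_i = gamma(i),   i,j = 1..p.
Substitute the sample gammas (Toeplitz matrix and right-hand side of size 3):
  Gamma_p = [[4.1847, 0.6151, -0.34], [0.6151, 4.1847, 0.6151], [-0.34, 0.6151, 4.1847]]
  r_p     = [0.6151, -0.34, 0.3255]
Written out (R1..R3):
  (R1) 4.1847 phi_1 + 0.6151 phi_2 - 0.34 phi_3 = 0.6151
  (R2) 0.6151 phi_1 + 4.1847 phi_2 + 0.6151 phi_3 = -0.34
  (R3) -0.34 phi_1 + 0.6151 phi_2 + 4.1847 phi_3 = 0.3255
Gaussian elimination:
  R2 <- R2 - (0.6151/4.1847) R1 = R2 - (0.146988) R1:  4.094288 phi_2 + 0.665076 phi_3 = -0.430412
  R3 <- R3 - (-0.34/4.1847) R1 = R3 - (-0.081248) R1:  0.665076 phi_2 + 4.157076 phi_3 = 0.375476
  R3 <- R3 - (0.665076/4.094288) R2 = R3 - (0.16244) R2:  4.049041 phi_3 = 0.445392
Back-substitution:
  phi_hat_3 = 0.445392 / 4.049041 = 0.109999
  phi_hat_2 = (-0.430412 - (0.665076)(0.109999)) / 4.094288 = -0.122993
  phi_hat_1 = (0.6151 - (0.6151)(-0.122993) - (-0.34)(0.109999)) / 4.1847 = 0.174004
So phi_hat = [0.1740, -0.1230, 0.1100].
Therefore phi_hat_2 = -0.1230.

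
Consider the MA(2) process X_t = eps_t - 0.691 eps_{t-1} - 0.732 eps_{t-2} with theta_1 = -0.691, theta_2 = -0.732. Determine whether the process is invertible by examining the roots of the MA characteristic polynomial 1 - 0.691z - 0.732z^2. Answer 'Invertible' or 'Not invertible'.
\text{Not invertible}

The MA(q) characteristic polynomial is P(z) = 1 - 0.691z - 0.732z^2.
Invertibility requires all roots to lie outside the unit circle, i.e. |z| > 1 for every root.
Set 1 + (-0.691) z + (-0.732) z^2 = 0, i.e. a z^2 + b z + c = 0 with a = -0.732, b = -0.691, c = 1.
Discriminant D = b^2 - 4ac = (-0.691)^2 - 4*(-0.732)*1 = 0.477481 - (-2.928) = 3.405481.
D >= 0, so the roots are real: z = (-b +/- sqrt(D)) / (2a) = (0.691 +/- 1.845395) / (-1.464).
  z_1 = (0.691 + 1.845395) / (-1.464) = -1.7325,   |z_1| = 1.7325.
  z_2 = (0.691 - 1.845395) / (-1.464) = 0.7885,   |z_2| = 0.7885.
Moduli of all roots: 1.7325, 0.7885.
All moduli strictly greater than 1? No.
Verdict: Not invertible.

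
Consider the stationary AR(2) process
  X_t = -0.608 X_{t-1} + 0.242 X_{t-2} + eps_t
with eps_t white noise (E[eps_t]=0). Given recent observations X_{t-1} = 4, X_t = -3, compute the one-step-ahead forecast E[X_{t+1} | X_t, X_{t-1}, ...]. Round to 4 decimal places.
E[X_{t+1} \mid \mathcal F_t] = 2.7920

For an AR(p) model X_t = c + sum_i phi_i X_{t-i} + eps_t, the
one-step-ahead conditional mean is
  E[X_{t+1} | X_t, ...] = c + sum_i phi_i X_{t+1-i}.
Substitute known values:
  E[X_{t+1} | ...] = (-0.608) * (-3) + (0.242) * (4)
                   = 2.7920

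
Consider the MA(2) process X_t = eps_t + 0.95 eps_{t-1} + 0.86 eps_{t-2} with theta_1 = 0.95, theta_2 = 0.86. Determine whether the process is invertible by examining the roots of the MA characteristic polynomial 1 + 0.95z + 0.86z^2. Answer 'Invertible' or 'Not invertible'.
\text{Invertible}

The MA(q) characteristic polynomial is P(z) = 1 + 0.95z + 0.86z^2.
Invertibility requires all roots to lie outside the unit circle, i.e. |z| > 1 for every root.
Set 1 + (0.95) z + (0.86) z^2 = 0, i.e. a z^2 + b z + c = 0 with a = 0.86, b = 0.95, c = 1.
Discriminant D = b^2 - 4ac = (0.95)^2 - 4*(0.86)*1 = 0.9025 - (3.44) = -2.5375.
D < 0, so the roots are the complex-conjugate pair z = (-b +/- i sqrt(-D)) / (2a) = -0.5523 +/- 0.9261i.
For a conjugate pair |z|^2 = z * conj(z) = (product of roots) = c/a = 1/(0.86) = 1.162791, so |z| = sqrt(1.162791) = 1.0783 for both roots.
Moduli of all roots: 1.0783, 1.0783.
All moduli strictly greater than 1? Yes.
Verdict: Invertible.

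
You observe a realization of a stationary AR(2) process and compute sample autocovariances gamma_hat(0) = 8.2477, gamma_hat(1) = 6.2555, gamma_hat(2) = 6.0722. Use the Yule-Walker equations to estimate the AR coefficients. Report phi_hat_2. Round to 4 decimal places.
\hat\phi_{2} = 0.3790

The Yule-Walker equations for an AR(p) process read, in matrix form,
  Gamma_p phi = r_p,   with   (Gamma_p)_{ij} = gamma(|i - j|),
                       (r_p)_i = gamma(i),   i,j = 1..p.
Substitute the sample gammas (Toeplitz matrix and right-hand side of size 2):
  Gamma_p = [[8.2477, 6.2555], [6.2555, 8.2477]]
  r_p     = [6.2555, 6.0722]
Written out:
  8.2477 phi_1 + 6.2555 phi_2 = 6.2555
  6.2555 phi_1 + 8.2477 phi_2 = 6.0722
Solve by Cramer's rule:
  det = gamma(0)^2 - gamma(1)^2 = (8.2477)^2 - (6.2555)^2 = 68.02455529 - 39.13128025 = 28.89327504
  phi_hat_1 = [gamma(1) gamma(0) - gamma(1) gamma(2)] / det = [(6.2555)(8.2477) - (6.2555)(6.0722)] / 28.89327504 = 13.60884025 / 28.89327504 = 0.471
  phi_hat_2 = [gamma(0) gamma(2) - gamma(1)^2] / det = [(8.2477)(6.0722) - (6.2555)^2] / 28.89327504 = 10.95040369 / 28.89327504 = 0.379
So phi_hat = [0.4710, 0.3790].
Therefore phi_hat_2 = 0.3790.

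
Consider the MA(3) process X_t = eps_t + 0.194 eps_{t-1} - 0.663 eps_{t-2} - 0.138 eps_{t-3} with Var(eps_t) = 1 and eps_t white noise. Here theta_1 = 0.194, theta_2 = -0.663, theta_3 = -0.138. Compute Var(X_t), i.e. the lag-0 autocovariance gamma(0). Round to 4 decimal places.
\gamma(0) = 1.4962

For an MA(q) process X_t = eps_t + sum_i theta_i eps_{t-i} with
Var(eps_t) = sigma^2, the variance is
  gamma(0) = sigma^2 * (1 + sum_i theta_i^2).
  sum_i theta_i^2 = (0.194)^2 + (-0.663)^2 + (-0.138)^2 = 0.037636 + 0.439569 + 0.019044 = 0.496249.
  gamma(0) = 1 * (1 + 0.496249) = 1 * 1.496249 = 1.496249, which rounds to 1.4962.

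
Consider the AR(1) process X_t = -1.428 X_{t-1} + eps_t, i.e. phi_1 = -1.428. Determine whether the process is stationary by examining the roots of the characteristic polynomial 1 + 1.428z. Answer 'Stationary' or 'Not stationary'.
\text{Not stationary}

The AR(p) characteristic polynomial is P(z) = 1 + 1.428z.
Stationarity requires all roots to lie outside the unit circle, i.e. |z| > 1 for every root.
This is linear in z: 1 + (1.428) z = 0  =>  z = -1/(1.428) = -0.70028,  |z| = 0.70028.
Moduli of all roots: 0.7003.
All moduli strictly greater than 1? No.
Verdict: Not stationary.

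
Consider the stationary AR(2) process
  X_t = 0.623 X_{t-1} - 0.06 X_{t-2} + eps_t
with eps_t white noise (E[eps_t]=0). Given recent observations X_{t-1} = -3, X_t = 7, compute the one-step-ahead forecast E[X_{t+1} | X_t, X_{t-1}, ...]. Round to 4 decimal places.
E[X_{t+1} \mid \mathcal F_t] = 4.5410

For an AR(p) model X_t = c + sum_i phi_i X_{t-i} + eps_t, the
one-step-ahead conditional mean is
  E[X_{t+1} | X_t, ...] = c + sum_i phi_i X_{t+1-i}.
Substitute known values:
  E[X_{t+1} | ...] = (0.623) * (7) + (-0.06) * (-3)
                   = 4.5410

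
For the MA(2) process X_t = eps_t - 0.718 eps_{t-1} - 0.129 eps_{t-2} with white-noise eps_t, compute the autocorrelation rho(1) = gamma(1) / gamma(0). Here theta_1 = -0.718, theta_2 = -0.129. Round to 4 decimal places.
\rho(1) = -0.4082

For an MA(q) process with theta_0 = 1, the autocovariance is
  gamma(k) = sigma^2 * sum_{i=0..q-k} theta_i * theta_{i+k},
and rho(k) = gamma(k) / gamma(0). Sigma^2 cancels.
  numerator   = (1)*(-0.718) + (-0.718)*(-0.129) = -0.625378.
  denominator = (1)^2 + (-0.718)^2 + (-0.129)^2 = 1.532165.
  rho(1) = -0.625378 / 1.532165 = -0.4082.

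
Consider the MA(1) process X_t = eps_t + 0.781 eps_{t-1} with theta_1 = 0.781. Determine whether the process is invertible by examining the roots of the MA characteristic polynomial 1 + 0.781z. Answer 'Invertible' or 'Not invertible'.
\text{Invertible}

The MA(q) characteristic polynomial is P(z) = 1 + 0.781z.
Invertibility requires all roots to lie outside the unit circle, i.e. |z| > 1 for every root.
This is linear in z: 1 + (0.781) z = 0  =>  z = -1/(0.781) = -1.28041,  |z| = 1.28041.
Moduli of all roots: 1.2804.
All moduli strictly greater than 1? Yes.
Verdict: Invertible.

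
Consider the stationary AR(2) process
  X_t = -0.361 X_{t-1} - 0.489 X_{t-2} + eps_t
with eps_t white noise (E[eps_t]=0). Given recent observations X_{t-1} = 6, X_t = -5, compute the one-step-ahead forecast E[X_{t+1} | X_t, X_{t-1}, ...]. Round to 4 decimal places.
E[X_{t+1} \mid \mathcal F_t] = -1.1290

For an AR(p) model X_t = c + sum_i phi_i X_{t-i} + eps_t, the
one-step-ahead conditional mean is
  E[X_{t+1} | X_t, ...] = c + sum_i phi_i X_{t+1-i}.
Substitute known values:
  E[X_{t+1} | ...] = (-0.361) * (-5) + (-0.489) * (6)
                   = -1.1290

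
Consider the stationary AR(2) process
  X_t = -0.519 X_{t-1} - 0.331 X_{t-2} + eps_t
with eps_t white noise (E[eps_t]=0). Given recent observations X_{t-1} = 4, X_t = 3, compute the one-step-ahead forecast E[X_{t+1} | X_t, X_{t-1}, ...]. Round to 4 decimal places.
E[X_{t+1} \mid \mathcal F_t] = -2.8810

For an AR(p) model X_t = c + sum_i phi_i X_{t-i} + eps_t, the
one-step-ahead conditional mean is
  E[X_{t+1} | X_t, ...] = c + sum_i phi_i X_{t+1-i}.
Substitute known values:
  E[X_{t+1} | ...] = (-0.519) * (3) + (-0.331) * (4)
                   = -2.8810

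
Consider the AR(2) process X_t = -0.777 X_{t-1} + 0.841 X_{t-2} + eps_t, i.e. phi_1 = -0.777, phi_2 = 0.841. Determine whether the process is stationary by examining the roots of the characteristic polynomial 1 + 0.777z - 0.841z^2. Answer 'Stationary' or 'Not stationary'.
\text{Not stationary}

The AR(p) characteristic polynomial is P(z) = 1 + 0.777z - 0.841z^2.
Stationarity requires all roots to lie outside the unit circle, i.e. |z| > 1 for every root.
Set 1 + (0.777) z + (-0.841) z^2 = 0, i.e. a z^2 + b z + c = 0 with a = -0.841, b = 0.777, c = 1.
Discriminant D = b^2 - 4ac = (0.777)^2 - 4*(-0.841)*1 = 0.603729 - (-3.364) = 3.967729.
D >= 0, so the roots are real: z = (-b +/- sqrt(D)) / (2a) = (-0.777 +/- 1.991916) / (-1.682).
  z_1 = (-0.777 + 1.991916) / (-1.682) = -0.7223,   |z_1| = 0.7223.
  z_2 = (-0.777 - 1.991916) / (-1.682) = 1.6462,   |z_2| = 1.6462.
Moduli of all roots: 0.7223, 1.6462.
All moduli strictly greater than 1? No.
Verdict: Not stationary.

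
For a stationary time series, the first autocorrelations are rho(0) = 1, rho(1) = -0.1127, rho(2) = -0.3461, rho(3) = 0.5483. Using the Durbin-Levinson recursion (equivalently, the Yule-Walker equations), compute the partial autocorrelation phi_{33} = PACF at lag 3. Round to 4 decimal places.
\phi_{33} = 0.5300

The PACF at lag k is phi_{kk}, the last component of the solution
to the Yule-Walker system G_k phi = r_k where
  (G_k)_{ij} = rho(|i - j|), (r_k)_i = rho(i), i,j = 1..k.
Equivalently, Durbin-Levinson gives phi_{kk} iteratively:
  phi_{11} = rho(1)
  phi_{kk} = [rho(k) - sum_{j=1..k-1} phi_{k-1,j} rho(k-j)]
            / [1 - sum_{j=1..k-1} phi_{k-1,j} rho(j)],
  phi_{k,j} = phi_{k-1,j} - phi_{kk} phi_{k-1,k-j},  j = 1..k-1.
Step k = 1:
  phi_11 = rho(1) = -0.1127.
Step k = 2:
  phi_22 = [rho(2) - phi_11 rho(1)] / [1 - phi_11 rho(1)] = [-0.3461 - (-0.1127)(-0.1127)] / [1 - (-0.1127)(-0.1127)]
         = -0.35880129 / 0.98729871 = -0.363417.
  Update: phi_21 = phi_11 - phi_22 phi_11 = -0.1127 - (-0.363417)(-0.1127) = -0.153657.
Step k = 3:
  phi_33 = [rho(3) - phi_21 rho(2) - phi_22 rho(1)] / [1 - phi_21 rho(1) - phi_22 rho(2)]
    numerator   = 0.5483 - (-0.153657)(-0.3461) - (-0.363417)(-0.1127) = 0.45416216
    denominator = 1 - (-0.153657)(-0.1127) - (-0.363417)(-0.3461) = 0.85690417
  phi_33 = 0.45416216 / 0.85690417 = 0.53.
Therefore phi_{33} = 0.5300.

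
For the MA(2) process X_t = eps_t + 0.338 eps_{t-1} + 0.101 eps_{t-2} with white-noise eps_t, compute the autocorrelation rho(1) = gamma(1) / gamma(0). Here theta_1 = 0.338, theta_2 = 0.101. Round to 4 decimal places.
\rho(1) = 0.3310

For an MA(q) process with theta_0 = 1, the autocovariance is
  gamma(k) = sigma^2 * sum_{i=0..q-k} theta_i * theta_{i+k},
and rho(k) = gamma(k) / gamma(0). Sigma^2 cancels.
  numerator   = (1)*(0.338) + (0.338)*(0.101) = 0.372138.
  denominator = (1)^2 + (0.338)^2 + (0.101)^2 = 1.124445.
  rho(1) = 0.372138 / 1.124445 = 0.3310.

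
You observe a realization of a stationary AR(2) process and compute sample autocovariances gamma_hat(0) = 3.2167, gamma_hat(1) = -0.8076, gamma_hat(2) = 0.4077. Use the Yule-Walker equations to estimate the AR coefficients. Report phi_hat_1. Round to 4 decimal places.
\hat\phi_{1} = -0.2340

The Yule-Walker equations for an AR(p) process read, in matrix form,
  Gamma_p phi = r_p,   with   (Gamma_p)_{ij} = gamma(|i - j|),
                       (r_p)_i = gamma(i),   i,j = 1..p.
Substitute the sample gammas (Toeplitz matrix and right-hand side of size 2):
  Gamma_p = [[3.2167, -0.8076], [-0.8076, 3.2167]]
  r_p     = [-0.8076, 0.4077]
Written out:
  3.2167 phi_1 - 0.8076 phi_2 = -0.8076
  -0.8076 phi_1 + 3.2167 phi_2 = 0.4077
Solve by Cramer's rule:
  det = gamma(0)^2 - gamma(1)^2 = (3.2167)^2 - (-0.8076)^2 = 10.34715889 - 0.65221776 = 9.69494113
  phi_hat_1 = [gamma(1) gamma(0) - gamma(1) gamma(2)] / det = [(-0.8076)(3.2167) - (-0.8076)(0.4077)] / 9.69494113 = -2.2685484 / 9.69494113 = -0.234
  phi_hat_2 = [gamma(0) gamma(2) - gamma(1)^2] / det = [(3.2167)(0.4077) - (-0.8076)^2] / 9.69494113 = 0.65923083 / 9.69494113 = 0.068
So phi_hat = [-0.2340, 0.0680].
Therefore phi_hat_1 = -0.2340.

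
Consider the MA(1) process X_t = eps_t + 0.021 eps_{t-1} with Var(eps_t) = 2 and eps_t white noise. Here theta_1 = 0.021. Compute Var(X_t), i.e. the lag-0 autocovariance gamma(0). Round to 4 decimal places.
\gamma(0) = 2.0009

For an MA(q) process X_t = eps_t + sum_i theta_i eps_{t-i} with
Var(eps_t) = sigma^2, the variance is
  gamma(0) = sigma^2 * (1 + sum_i theta_i^2).
  sum_i theta_i^2 = (0.021)^2 = 0.000441.
  gamma(0) = 2 * (1 + 0.000441) = 2 * 1.000441 = 2.000882, which rounds to 2.0009.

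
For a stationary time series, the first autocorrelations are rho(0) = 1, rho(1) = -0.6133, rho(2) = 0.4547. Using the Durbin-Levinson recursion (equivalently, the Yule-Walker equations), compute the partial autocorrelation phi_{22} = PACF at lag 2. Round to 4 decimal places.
\phi_{22} = 0.1259

The PACF at lag k is phi_{kk}, the last component of the solution
to the Yule-Walker system G_k phi = r_k where
  (G_k)_{ij} = rho(|i - j|), (r_k)_i = rho(i), i,j = 1..k.
Equivalently, Durbin-Levinson gives phi_{kk} iteratively:
  phi_{11} = rho(1)
  phi_{kk} = [rho(k) - sum_{j=1..k-1} phi_{k-1,j} rho(k-j)]
            / [1 - sum_{j=1..k-1} phi_{k-1,j} rho(j)],
  phi_{k,j} = phi_{k-1,j} - phi_{kk} phi_{k-1,k-j},  j = 1..k-1.
Step k = 1:
  phi_11 = rho(1) = -0.6133.
Step k = 2:
  phi_22 = [rho(2) - phi_11 rho(1)] / [1 - phi_11 rho(1)] = [0.4547 - (-0.6133)(-0.6133)] / [1 - (-0.6133)(-0.6133)]
         = 0.07856311 / 0.62386311 = 0.1259.
Therefore phi_{22} = 0.1259.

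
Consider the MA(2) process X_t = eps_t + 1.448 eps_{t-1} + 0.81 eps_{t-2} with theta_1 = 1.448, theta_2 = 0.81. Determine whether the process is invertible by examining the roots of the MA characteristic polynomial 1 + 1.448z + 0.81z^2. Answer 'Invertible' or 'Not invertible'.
\text{Invertible}

The MA(q) characteristic polynomial is P(z) = 1 + 1.448z + 0.81z^2.
Invertibility requires all roots to lie outside the unit circle, i.e. |z| > 1 for every root.
Set 1 + (1.448) z + (0.81) z^2 = 0, i.e. a z^2 + b z + c = 0 with a = 0.81, b = 1.448, c = 1.
Discriminant D = b^2 - 4ac = (1.448)^2 - 4*(0.81)*1 = 2.096704 - (3.24) = -1.143296.
D < 0, so the roots are the complex-conjugate pair z = (-b +/- i sqrt(-D)) / (2a) = -0.8938 +/- 0.66i.
For a conjugate pair |z|^2 = z * conj(z) = (product of roots) = c/a = 1/(0.81) = 1.234568, so |z| = sqrt(1.234568) = 1.1111 for both roots.
Moduli of all roots: 1.1111, 1.1111.
All moduli strictly greater than 1? Yes.
Verdict: Invertible.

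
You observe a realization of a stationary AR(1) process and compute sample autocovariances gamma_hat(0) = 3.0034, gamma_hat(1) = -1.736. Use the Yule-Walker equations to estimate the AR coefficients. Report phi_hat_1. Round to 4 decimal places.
\hat\phi_{1} = -0.5780

The Yule-Walker equations for an AR(p) process read, in matrix form,
  Gamma_p phi = r_p,   with   (Gamma_p)_{ij} = gamma(|i - j|),
                       (r_p)_i = gamma(i),   i,j = 1..p.
Substitute the sample gammas (Toeplitz matrix and right-hand side of size 1):
  Gamma_p = [[3.0034]]
  r_p     = [-1.736]
With p = 1 this is the single equation gamma(0) phi_1 = gamma(1):
  phi_hat_1 = gamma(1) / gamma(0) = -1.736 / 3.0034 = -0.5780.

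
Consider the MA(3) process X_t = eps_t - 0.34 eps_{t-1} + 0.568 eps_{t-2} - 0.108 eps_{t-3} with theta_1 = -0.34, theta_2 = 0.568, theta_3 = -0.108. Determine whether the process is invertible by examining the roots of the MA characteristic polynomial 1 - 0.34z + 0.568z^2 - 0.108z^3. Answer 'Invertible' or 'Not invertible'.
\text{Invertible}

The MA(q) characteristic polynomial is P(z) = 1 - 0.34z + 0.568z^2 - 0.108z^3.
Invertibility requires all roots to lie outside the unit circle, i.e. |z| > 1 for every root.
Degree 3: look for a simple real root z0 first, then factor out (1 - z/z0) and solve the remaining quadratic.
Testing z0 = 5: P(5) = 1 + (-0.34)(5) + (0.568)(5)^2 + (-0.108)(5)^3
  = 1 + (-1.7) + (14.2) + (-13.5) = 0.  So z_0 = 5 is a root, |z_0| = 5.
Divide out the factor (1 - 0.2 z) = (1 - z/z0) (since 1/z0 = 0.2):
  P(z) = (1 - 0.2 z)(1 + (-0.14) z + (0.54) z^2)
  [check: z-coef -0.14 - (0.2) = -0.34; z^2-coef 0.54 - (0.2)(-0.14) = 0.568; z^3-coef -(0.2)(0.54) = -0.108.]
Remaining roots from the quadratic factor 1 + (-0.14) z + (0.54) z^2:
  Set 1 + (-0.14) z + (0.54) z^2 = 0, i.e. a z^2 + b z + c = 0 with a = 0.54, b = -0.14, c = 1.
  Discriminant D = b^2 - 4ac = (-0.14)^2 - 4*(0.54)*1 = 0.0196 - (2.16) = -2.1404.
  D < 0, so the roots are the complex-conjugate pair z = (-b +/- i sqrt(-D)) / (2a) = 0.1296 +/- 1.3546i.
  For a conjugate pair |z|^2 = z * conj(z) = (product of roots) = c/a = 1/(0.54) = 1.851852, so |z| = sqrt(1.851852) = 1.3608 for both roots.
Moduli of all roots: 5.0000, 1.3608, 1.3608.
All moduli strictly greater than 1? Yes.
Verdict: Invertible.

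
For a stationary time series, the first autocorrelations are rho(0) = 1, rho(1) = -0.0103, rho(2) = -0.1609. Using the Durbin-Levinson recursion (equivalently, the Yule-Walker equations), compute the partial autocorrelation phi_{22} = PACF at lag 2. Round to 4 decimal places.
\phi_{22} = -0.1610

The PACF at lag k is phi_{kk}, the last component of the solution
to the Yule-Walker system G_k phi = r_k where
  (G_k)_{ij} = rho(|i - j|), (r_k)_i = rho(i), i,j = 1..k.
Equivalently, Durbin-Levinson gives phi_{kk} iteratively:
  phi_{11} = rho(1)
  phi_{kk} = [rho(k) - sum_{j=1..k-1} phi_{k-1,j} rho(k-j)]
            / [1 - sum_{j=1..k-1} phi_{k-1,j} rho(j)],
  phi_{k,j} = phi_{k-1,j} - phi_{kk} phi_{k-1,k-j},  j = 1..k-1.
Step k = 1:
  phi_11 = rho(1) = -0.0103.
Step k = 2:
  phi_22 = [rho(2) - phi_11 rho(1)] / [1 - phi_11 rho(1)] = [-0.1609 - (-0.0103)(-0.0103)] / [1 - (-0.0103)(-0.0103)]
         = -0.16100609 / 0.99989391 = -0.161.
Therefore phi_{22} = -0.1610.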